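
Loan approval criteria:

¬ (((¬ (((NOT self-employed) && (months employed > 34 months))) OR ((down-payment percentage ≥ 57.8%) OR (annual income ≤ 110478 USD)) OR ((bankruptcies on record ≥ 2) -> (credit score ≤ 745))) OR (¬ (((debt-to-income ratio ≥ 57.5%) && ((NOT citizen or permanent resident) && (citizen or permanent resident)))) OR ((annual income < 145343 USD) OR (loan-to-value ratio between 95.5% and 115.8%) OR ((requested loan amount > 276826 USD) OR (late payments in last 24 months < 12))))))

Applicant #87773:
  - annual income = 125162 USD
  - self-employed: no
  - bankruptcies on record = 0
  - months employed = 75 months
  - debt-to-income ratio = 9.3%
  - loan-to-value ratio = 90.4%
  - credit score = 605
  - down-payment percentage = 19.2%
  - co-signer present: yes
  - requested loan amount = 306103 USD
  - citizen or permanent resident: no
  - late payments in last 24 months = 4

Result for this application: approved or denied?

Denied

Atomic conditions:
  NOT self-employed: no → true
  months employed > 34 months: 75 > 34 is true
  down-payment percentage ≥ 57.8%: 19.2 ≥ 57.8 is false
  annual income ≤ 110478 USD: 125162 ≤ 110478 is false
  bankruptcies on record ≥ 2: 0 ≥ 2 is false
  credit score ≤ 745: 605 ≤ 745 is true
  debt-to-income ratio ≥ 57.5%: 9.3 ≥ 57.5 is false
  NOT citizen or permanent resident: no → true
  citizen or permanent resident: no → false
  annual income < 145343 USD: 125162 < 145343 is true
  loan-to-value ratio between 95.5% and 115.8%: 90.4 in [95.5, 115.8] is false
  requested loan amount > 276826 USD: 306103 > 276826 is true
  late payments in last 24 months < 12: 4 < 12 is true
Combine:
[1.1.1.1] true AND true = true
[1.1.1] NOT true = false
[1.1.2] false OR false = false
[1.1.3] false → true (antecedent false ⇒ implication holds) = true
[1.1] false OR false OR true = true
[1.2.1.1.2] true AND false = false
[1.2.1.1] false AND false = false
[1.2.1] NOT false = true
[1.2.2.3] true OR true = true
[1.2.2] true OR false OR true = true
[1.2] true OR true = true
[1] true OR true = true
[root] NOT true = false
Overall: false → denied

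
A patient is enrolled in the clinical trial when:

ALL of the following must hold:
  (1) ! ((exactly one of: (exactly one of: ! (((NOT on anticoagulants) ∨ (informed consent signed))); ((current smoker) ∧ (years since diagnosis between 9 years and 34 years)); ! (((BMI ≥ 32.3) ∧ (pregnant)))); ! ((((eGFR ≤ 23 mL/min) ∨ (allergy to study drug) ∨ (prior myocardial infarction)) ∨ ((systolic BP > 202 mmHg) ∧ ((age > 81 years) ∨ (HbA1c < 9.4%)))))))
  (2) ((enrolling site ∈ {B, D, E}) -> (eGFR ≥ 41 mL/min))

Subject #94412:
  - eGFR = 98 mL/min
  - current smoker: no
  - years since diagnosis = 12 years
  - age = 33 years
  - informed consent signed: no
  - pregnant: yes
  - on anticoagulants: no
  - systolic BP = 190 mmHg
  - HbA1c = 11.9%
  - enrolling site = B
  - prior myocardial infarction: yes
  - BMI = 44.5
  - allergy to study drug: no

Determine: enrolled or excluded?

Enrolled

Atomic conditions:
  NOT on anticoagulants: no → true
  informed consent signed: no → false
  current smoker: no → false
  years since diagnosis between 9 years and 34 years: 12 in [9, 34] is true
  BMI ≥ 32.3: 44.5 ≥ 32.3 is true
  pregnant: yes → true
  eGFR ≤ 23 mL/min: 98 ≤ 23 is false
  allergy to study drug: no → false
  prior myocardial infarction: yes → true
  systolic BP > 202 mmHg: 190 > 202 is false
  age > 81 years: 33 > 81 is false
  HbA1c < 9.4%: 11.9 < 9.4 is false
  enrolling site ∈ {B, D, E}: B is in the set → true
  eGFR ≥ 41 mL/min: 98 ≥ 41 is true
Combine:
[1.1.1.1.1] true OR false = true
[1.1.1.1] NOT true = false
[1.1.1.2] false AND true = false
[1.1.1.3.1] true AND true = true
[1.1.1.3] NOT true = false
[1.1.1] exactly-one(false, false, false) = false
[1.1.2.1.1] false OR false OR true = true
[1.1.2.1.2.2] false OR false = false
[1.1.2.1.2] false AND false = false
[1.1.2.1] true OR false = true
[1.1.2] NOT true = false
[1.1] exactly-one(false, false) = false
[1] NOT false = true
[2] true → true = true
[root] true AND true = true
Overall: true → enrolled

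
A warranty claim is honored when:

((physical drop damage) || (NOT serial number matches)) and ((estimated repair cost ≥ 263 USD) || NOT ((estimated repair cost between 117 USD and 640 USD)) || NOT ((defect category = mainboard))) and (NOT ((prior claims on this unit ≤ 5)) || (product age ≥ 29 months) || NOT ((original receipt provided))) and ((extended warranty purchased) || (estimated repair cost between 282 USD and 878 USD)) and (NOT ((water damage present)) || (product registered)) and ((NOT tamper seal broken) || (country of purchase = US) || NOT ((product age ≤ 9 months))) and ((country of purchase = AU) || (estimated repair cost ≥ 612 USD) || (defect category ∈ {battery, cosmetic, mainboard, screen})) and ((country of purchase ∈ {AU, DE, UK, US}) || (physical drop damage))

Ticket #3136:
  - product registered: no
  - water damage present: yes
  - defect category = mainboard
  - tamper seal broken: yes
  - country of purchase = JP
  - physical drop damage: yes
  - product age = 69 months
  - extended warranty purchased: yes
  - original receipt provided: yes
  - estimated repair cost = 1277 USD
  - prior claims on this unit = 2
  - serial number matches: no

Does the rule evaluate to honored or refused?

Refused

Atomic conditions:
  physical drop damage: yes → true
  NOT serial number matches: no → true
  estimated repair cost ≥ 263 USD: 1277 ≥ 263 is true
  estimated repair cost between 117 USD and 640 USD: 1277 in [117, 640] is false
  defect category = mainboard: mainboard == mainboard is true
  prior claims on this unit ≤ 5: 2 ≤ 5 is true
  product age ≥ 29 months: 69 ≥ 29 is true
  original receipt provided: yes → true
  extended warranty purchased: yes → true
  estimated repair cost between 282 USD and 878 USD: 1277 in [282, 878] is false
  water damage present: yes → true
  product registered: no → false
  NOT tamper seal broken: yes → false
  country of purchase = US: JP == US is false
  product age ≤ 9 months: 69 ≤ 9 is false
  country of purchase = AU: JP == AU is false
  estimated repair cost ≥ 612 USD: 1277 ≥ 612 is true
  defect category ∈ {battery, cosmetic, mainboard, screen}: mainboard is in the set → true
  country of purchase ∈ {AU, DE, UK, US}: JP is not in the set → false
Combine:
[1] true OR true = true
[2.2] NOT false = true
[2.3] NOT true = false
[2] true OR true OR false = true
[3.1] NOT true = false
[3.3] NOT true = false
[3] false OR true OR false = true
[4] true OR false = true
[5.1] NOT true = false
[5] false OR false = false
[6.3] NOT false = true
[6] false OR false OR true = true
[7] false OR true OR true = true
[8] false OR true = true
[root] true AND true AND true AND true AND false AND true AND true AND true = false
Overall: false → refused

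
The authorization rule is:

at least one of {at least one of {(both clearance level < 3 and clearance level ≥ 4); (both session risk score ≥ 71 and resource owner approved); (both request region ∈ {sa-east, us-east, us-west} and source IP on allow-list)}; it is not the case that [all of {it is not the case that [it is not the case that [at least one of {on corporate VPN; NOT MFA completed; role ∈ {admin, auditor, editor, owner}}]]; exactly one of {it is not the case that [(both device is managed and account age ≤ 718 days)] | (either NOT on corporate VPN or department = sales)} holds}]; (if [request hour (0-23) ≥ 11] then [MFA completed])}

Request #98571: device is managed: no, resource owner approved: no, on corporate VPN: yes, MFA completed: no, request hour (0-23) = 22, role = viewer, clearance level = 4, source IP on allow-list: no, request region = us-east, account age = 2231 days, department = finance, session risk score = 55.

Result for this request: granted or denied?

Atomic conditions:
  clearance level < 3: 4 < 3 is false
  clearance level ≥ 4: 4 ≥ 4 is true
  session risk score ≥ 71: 55 ≥ 71 is false
  resource owner approved: no → false
  request region ∈ {sa-east, us-east, us-west}: us-east is in the set → true
  source IP on allow-list: no → false
  on corporate VPN: yes → true
  NOT MFA completed: no → true
  role ∈ {admin, auditor, editor, owner}: viewer is not in the set → false
  device is managed: no → false
  account age ≤ 718 days: 2231 ≤ 718 is false
  NOT on corporate VPN: yes → false
  department = sales: finance == sales is false
  request hour (0-23) ≥ 11: 22 ≥ 11 is true
  MFA completed: no → false
Combine:
[1.1] false AND true = false
[1.2] false AND false = false
[1.3] true AND false = false
[1] false OR false OR false = false
[2.1.1.1.1] true OR true OR false = true
[2.1.1.1] NOT true = false
[2.1.1] NOT false = true
[2.1.2.1.1] false AND false = false
[2.1.2.1] NOT false = true
[2.1.2.2] false OR false = false
[2.1.2] exactly-one(true, false) = true
[2.1] true AND true = true
[2] NOT true = false
[3] true → false = false
[root] false OR false OR false = false
Overall: false → denied

Denied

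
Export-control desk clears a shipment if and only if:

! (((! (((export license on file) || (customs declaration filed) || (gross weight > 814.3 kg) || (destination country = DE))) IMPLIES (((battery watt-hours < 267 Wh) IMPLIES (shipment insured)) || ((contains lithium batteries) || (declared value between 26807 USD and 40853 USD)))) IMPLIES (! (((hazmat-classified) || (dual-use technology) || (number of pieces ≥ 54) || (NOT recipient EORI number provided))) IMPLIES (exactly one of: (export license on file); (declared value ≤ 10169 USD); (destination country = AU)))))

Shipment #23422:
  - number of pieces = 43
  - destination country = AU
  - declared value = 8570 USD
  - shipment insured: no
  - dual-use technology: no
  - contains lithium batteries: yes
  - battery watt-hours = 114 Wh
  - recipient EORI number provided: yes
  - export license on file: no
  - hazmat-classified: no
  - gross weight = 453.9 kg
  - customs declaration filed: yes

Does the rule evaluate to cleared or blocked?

Cleared

Atomic conditions:
  export license on file: no → false
  customs declaration filed: yes → true
  gross weight > 814.3 kg: 453.9 > 814.3 is false
  destination country = DE: AU == DE is false
  battery watt-hours < 267 Wh: 114 < 267 is true
  shipment insured: no → false
  contains lithium batteries: yes → true
  declared value between 26807 USD and 40853 USD: 8570 in [26807, 40853] is false
  hazmat-classified: no → false
  dual-use technology: no → false
  number of pieces ≥ 54: 43 ≥ 54 is false
  NOT recipient EORI number provided: yes → false
  declared value ≤ 10169 USD: 8570 ≤ 10169 is true
  destination country = AU: AU == AU is true
Combine:
[1.1.1.1] false OR true OR false OR false = true
[1.1.1] NOT true = false
[1.1.2.1] true → false = false
[1.1.2.2] true OR false = true
[1.1.2] false OR true = true
[1.1] false → true (antecedent false ⇒ implication holds) = true
[1.2.1.1] false OR false OR false OR false = false
[1.2.1] NOT false = true
[1.2.2] exactly-one(false, true, true) = false
[1.2] true → false = false
[1] true → false = false
[root] NOT false = true
Overall: true → cleared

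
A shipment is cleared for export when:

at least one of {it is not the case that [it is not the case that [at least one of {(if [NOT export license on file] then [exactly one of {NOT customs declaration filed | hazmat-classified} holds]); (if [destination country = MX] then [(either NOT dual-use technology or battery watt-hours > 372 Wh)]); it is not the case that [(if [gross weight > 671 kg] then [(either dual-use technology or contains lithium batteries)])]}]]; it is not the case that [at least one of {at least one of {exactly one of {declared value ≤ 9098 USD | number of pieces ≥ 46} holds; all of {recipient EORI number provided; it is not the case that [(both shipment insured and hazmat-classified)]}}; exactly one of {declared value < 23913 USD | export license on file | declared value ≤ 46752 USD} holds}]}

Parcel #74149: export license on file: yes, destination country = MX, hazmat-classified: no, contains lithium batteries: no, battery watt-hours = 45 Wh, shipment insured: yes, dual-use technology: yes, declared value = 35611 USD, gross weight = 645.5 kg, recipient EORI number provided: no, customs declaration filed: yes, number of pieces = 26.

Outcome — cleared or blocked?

Atomic conditions:
  NOT export license on file: yes → false
  NOT customs declaration filed: yes → false
  hazmat-classified: no → false
  destination country = MX: MX == MX is true
  NOT dual-use technology: yes → false
  battery watt-hours > 372 Wh: 45 > 372 is false
  gross weight > 671 kg: 645.5 > 671 is false
  dual-use technology: yes → true
  contains lithium batteries: no → false
  declared value ≤ 9098 USD: 35611 ≤ 9098 is false
  number of pieces ≥ 46: 26 ≥ 46 is false
  recipient EORI number provided: no → false
  shipment insured: yes → true
  declared value < 23913 USD: 35611 < 23913 is false
  export license on file: yes → true
  declared value ≤ 46752 USD: 35611 ≤ 46752 is true
Combine:
[1.1.1.1.2] exactly-one(false, false) = false
[1.1.1.1] false → false (antecedent false ⇒ implication holds) = true
[1.1.1.2.2] false OR false = false
[1.1.1.2] true → false = false
[1.1.1.3.1.2] true OR false = true
[1.1.1.3.1] false → true (antecedent false ⇒ implication holds) = true
[1.1.1.3] NOT true = false
[1.1.1] true OR false OR false = true
[1.1] NOT true = false
[1] NOT false = true
[2.1.1.1] exactly-one(false, false) = false
[2.1.1.2.2.1] true AND false = false
[2.1.1.2.2] NOT false = true
[2.1.1.2] false AND true = false
[2.1.1] false OR false = false
[2.1.2] exactly-one(false, true, true) = false
[2.1] false OR false = false
[2] NOT false = true
[root] true OR true = true
Overall: true → cleared

Cleared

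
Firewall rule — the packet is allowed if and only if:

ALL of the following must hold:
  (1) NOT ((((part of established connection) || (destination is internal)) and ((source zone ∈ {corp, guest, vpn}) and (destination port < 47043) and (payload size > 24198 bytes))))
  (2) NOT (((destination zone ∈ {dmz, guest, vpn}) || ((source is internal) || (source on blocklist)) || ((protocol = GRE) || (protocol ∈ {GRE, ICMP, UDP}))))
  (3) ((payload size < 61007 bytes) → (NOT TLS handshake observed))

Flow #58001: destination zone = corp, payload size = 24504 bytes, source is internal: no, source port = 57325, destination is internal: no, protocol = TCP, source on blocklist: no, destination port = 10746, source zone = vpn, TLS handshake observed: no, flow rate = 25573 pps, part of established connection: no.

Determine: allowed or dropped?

Atomic conditions:
  part of established connection: no → false
  destination is internal: no → false
  source zone ∈ {corp, guest, vpn}: vpn is in the set → true
  destination port < 47043: 10746 < 47043 is true
  payload size > 24198 bytes: 24504 > 24198 is true
  destination zone ∈ {dmz, guest, vpn}: corp is not in the set → false
  source is internal: no → false
  source on blocklist: no → false
  protocol = GRE: TCP == GRE is false
  protocol ∈ {GRE, ICMP, UDP}: TCP is not in the set → false
  payload size < 61007 bytes: 24504 < 61007 is true
  NOT TLS handshake observed: no → true
Combine:
[1.1.1] false OR false = false
[1.1.2] true AND true AND true = true
[1.1] false AND true = false
[1] NOT false = true
[2.1.2] false OR false = false
[2.1.3] false OR false = false
[2.1] false OR false OR false = false
[2] NOT false = true
[3] true → true = true
[root] true AND true AND true = true
Overall: true → allowed

Allowed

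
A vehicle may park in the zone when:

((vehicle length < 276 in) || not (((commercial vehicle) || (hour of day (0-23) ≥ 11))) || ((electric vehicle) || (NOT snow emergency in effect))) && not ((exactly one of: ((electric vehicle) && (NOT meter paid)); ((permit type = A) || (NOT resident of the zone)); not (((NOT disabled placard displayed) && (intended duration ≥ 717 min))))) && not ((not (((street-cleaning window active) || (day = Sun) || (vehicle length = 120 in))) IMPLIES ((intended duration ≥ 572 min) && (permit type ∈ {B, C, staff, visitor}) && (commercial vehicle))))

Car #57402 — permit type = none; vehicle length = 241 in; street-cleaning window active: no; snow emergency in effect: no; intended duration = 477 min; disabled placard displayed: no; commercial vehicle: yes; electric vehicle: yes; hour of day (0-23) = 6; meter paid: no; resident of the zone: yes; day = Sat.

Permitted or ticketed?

Permitted

Atomic conditions:
  vehicle length < 276 in: 241 < 276 is true
  commercial vehicle: yes → true
  hour of day (0-23) ≥ 11: 6 ≥ 11 is false
  electric vehicle: yes → true
  NOT snow emergency in effect: no → true
  NOT meter paid: no → true
  permit type = A: none == A is false
  NOT resident of the zone: yes → false
  NOT disabled placard displayed: no → true
  intended duration ≥ 717 min: 477 ≥ 717 is false
  street-cleaning window active: no → false
  day = Sun: Sat == Sun is false
  vehicle length = 120 in: 241 == 120 is false
  intended duration ≥ 572 min: 477 ≥ 572 is false
  permit type ∈ {B, C, staff, visitor}: none is not in the set → false
Combine:
[1.2.1] true OR false = true
[1.2] NOT true = false
[1.3] true OR true = true
[1] true OR false OR true = true
[2.1.1] true AND true = true
[2.1.2] false OR false = false
[2.1.3.1] true AND false = false
[2.1.3] NOT false = true
[2.1] exactly-one(true, false, true) = false
[2] NOT false = true
[3.1.1.1] false OR false OR false = false
[3.1.1] NOT false = true
[3.1.2] false AND false AND true = false
[3.1] true → false = false
[3] NOT false = true
[root] true AND true AND true = true
Overall: true → permitted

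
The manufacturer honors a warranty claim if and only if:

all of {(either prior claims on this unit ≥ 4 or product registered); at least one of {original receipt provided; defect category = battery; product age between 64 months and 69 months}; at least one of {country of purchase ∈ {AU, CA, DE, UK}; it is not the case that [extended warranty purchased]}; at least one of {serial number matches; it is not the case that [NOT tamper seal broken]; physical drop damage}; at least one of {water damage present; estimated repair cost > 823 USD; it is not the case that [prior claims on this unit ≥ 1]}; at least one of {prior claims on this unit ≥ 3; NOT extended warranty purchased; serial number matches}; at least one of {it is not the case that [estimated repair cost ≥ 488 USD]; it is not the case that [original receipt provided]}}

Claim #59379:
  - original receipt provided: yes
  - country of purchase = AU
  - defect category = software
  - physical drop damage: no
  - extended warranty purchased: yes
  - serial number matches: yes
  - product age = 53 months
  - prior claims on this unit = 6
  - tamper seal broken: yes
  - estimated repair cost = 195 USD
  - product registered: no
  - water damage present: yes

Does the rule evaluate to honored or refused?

Atomic conditions:
  prior claims on this unit ≥ 4: 6 ≥ 4 is true
  product registered: no → false
  original receipt provided: yes → true
  defect category = battery: software == battery is false
  product age between 64 months and 69 months: 53 in [64, 69] is false
  country of purchase ∈ {AU, CA, DE, UK}: AU is in the set → true
  extended warranty purchased: yes → true
  serial number matches: yes → true
  NOT tamper seal broken: yes → false
  physical drop damage: no → false
  water damage present: yes → true
  estimated repair cost > 823 USD: 195 > 823 is false
  prior claims on this unit ≥ 1: 6 ≥ 1 is true
  prior claims on this unit ≥ 3: 6 ≥ 3 is true
  NOT extended warranty purchased: yes → false
  estimated repair cost ≥ 488 USD: 195 ≥ 488 is false
Combine:
[1] true OR false = true
[2] true OR false OR false = true
[3.2] NOT true = false
[3] true OR false = true
[4.2] NOT false = true
[4] true OR true OR false = true
[5.3] NOT true = false
[5] true OR false OR false = true
[6] true OR false OR true = true
[7.1] NOT false = true
[7.2] NOT true = false
[7] true OR false = true
[root] true AND true AND true AND true AND true AND true AND true = true
Overall: true → honored

Honored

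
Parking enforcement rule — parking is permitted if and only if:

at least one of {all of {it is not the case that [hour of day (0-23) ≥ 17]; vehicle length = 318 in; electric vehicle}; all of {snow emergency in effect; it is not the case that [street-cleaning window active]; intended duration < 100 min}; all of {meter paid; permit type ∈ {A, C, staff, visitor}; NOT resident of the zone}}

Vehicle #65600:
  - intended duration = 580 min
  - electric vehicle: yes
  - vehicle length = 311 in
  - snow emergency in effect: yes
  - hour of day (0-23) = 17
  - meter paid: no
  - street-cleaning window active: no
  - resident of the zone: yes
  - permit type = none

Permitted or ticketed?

Atomic conditions:
  hour of day (0-23) ≥ 17: 17 ≥ 17 is true
  vehicle length = 318 in: 311 == 318 is false
  electric vehicle: yes → true
  snow emergency in effect: yes → true
  street-cleaning window active: no → false
  intended duration < 100 min: 580 < 100 is false
  meter paid: no → false
  permit type ∈ {A, C, staff, visitor}: none is not in the set → false
  NOT resident of the zone: yes → false
Combine:
[1.1] NOT true = false
[1] false AND false AND true = false
[2.2] NOT false = true
[2] true AND true AND false = false
[3] false AND false AND false = false
[root] false OR false OR false = false
Overall: false → ticketed

Ticketed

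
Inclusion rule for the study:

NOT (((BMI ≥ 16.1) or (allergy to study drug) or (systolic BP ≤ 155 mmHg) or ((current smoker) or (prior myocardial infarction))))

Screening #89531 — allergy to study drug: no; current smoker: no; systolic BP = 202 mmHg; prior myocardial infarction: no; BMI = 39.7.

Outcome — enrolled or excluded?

Excluded

Atomic conditions:
  BMI ≥ 16.1: 39.7 ≥ 16.1 is true
  allergy to study drug: no → false
  systolic BP ≤ 155 mmHg: 202 ≤ 155 is false
  current smoker: no → false
  prior myocardial infarction: no → false
Combine:
[1.4] false OR false = false
[1] true OR false OR false OR false = true
[root] NOT true = false
Overall: false → excluded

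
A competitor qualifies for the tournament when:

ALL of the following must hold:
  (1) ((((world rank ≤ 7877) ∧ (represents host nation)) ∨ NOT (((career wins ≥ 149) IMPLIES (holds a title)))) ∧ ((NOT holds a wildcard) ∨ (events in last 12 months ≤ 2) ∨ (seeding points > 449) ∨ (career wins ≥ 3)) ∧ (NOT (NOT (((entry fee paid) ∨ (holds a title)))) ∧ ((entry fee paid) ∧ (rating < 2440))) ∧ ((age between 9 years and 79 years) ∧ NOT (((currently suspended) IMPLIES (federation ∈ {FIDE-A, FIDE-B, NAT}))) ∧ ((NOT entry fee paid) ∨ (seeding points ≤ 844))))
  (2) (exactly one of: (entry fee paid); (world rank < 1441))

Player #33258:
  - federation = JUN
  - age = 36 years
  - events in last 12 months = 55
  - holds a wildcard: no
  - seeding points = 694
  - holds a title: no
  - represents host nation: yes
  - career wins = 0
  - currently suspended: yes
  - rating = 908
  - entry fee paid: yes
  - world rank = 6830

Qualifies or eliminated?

Qualifies

Atomic conditions:
  world rank ≤ 7877: 6830 ≤ 7877 is true
  represents host nation: yes → true
  career wins ≥ 149: 0 ≥ 149 is false
  holds a title: no → false
  NOT holds a wildcard: no → true
  events in last 12 months ≤ 2: 55 ≤ 2 is false
  seeding points > 449: 694 > 449 is true
  career wins ≥ 3: 0 ≥ 3 is false
  entry fee paid: yes → true
  rating < 2440: 908 < 2440 is true
  age between 9 years and 79 years: 36 in [9, 79] is true
  currently suspended: yes → true
  federation ∈ {FIDE-A, FIDE-B, NAT}: JUN is not in the set → false
  NOT entry fee paid: yes → false
  seeding points ≤ 844: 694 ≤ 844 is true
  world rank < 1441: 6830 < 1441 is false
Combine:
[1.1.1] true AND true = true
[1.1.2.1] false → false (antecedent false ⇒ implication holds) = true
[1.1.2] NOT true = false
[1.1] true OR false = true
[1.2] true OR false OR true OR false = true
[1.3.1.1.1] true OR false = true
[1.3.1.1] NOT true = false
[1.3.1] NOT false = true
[1.3.2] true AND true = true
[1.3] true AND true = true
[1.4.2.1] true → false = false
[1.4.2] NOT false = true
[1.4.3] false OR true = true
[1.4] true AND true AND true = true
[1] true AND true AND true AND true = true
[2] exactly-one(true, false) = true
[root] true AND true = true
Overall: true → qualifies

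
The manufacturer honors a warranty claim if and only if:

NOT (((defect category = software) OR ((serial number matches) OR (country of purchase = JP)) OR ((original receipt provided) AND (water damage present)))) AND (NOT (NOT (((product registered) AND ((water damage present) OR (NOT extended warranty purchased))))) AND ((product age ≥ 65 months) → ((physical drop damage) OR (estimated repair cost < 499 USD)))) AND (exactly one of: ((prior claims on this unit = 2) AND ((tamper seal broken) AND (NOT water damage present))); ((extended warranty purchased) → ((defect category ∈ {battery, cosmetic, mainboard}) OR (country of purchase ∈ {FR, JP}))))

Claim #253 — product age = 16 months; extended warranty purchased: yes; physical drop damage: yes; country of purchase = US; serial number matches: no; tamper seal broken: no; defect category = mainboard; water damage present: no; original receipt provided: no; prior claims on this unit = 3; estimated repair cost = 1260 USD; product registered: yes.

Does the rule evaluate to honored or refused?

Refused

Atomic conditions:
  defect category = software: mainboard == software is false
  serial number matches: no → false
  country of purchase = JP: US == JP is false
  original receipt provided: no → false
  water damage present: no → false
  product registered: yes → true
  NOT extended warranty purchased: yes → false
  product age ≥ 65 months: 16 ≥ 65 is false
  physical drop damage: yes → true
  estimated repair cost < 499 USD: 1260 < 499 is false
  prior claims on this unit = 2: 3 == 2 is false
  tamper seal broken: no → false
  NOT water damage present: no → true
  extended warranty purchased: yes → true
  defect category ∈ {battery, cosmetic, mainboard}: mainboard is in the set → true
  country of purchase ∈ {FR, JP}: US is not in the set → false
Combine:
[1.1.2] false OR false = false
[1.1.3] false AND false = false
[1.1] false OR false OR false = false
[1] NOT false = true
[2.1.1.1.2] false OR false = false
[2.1.1.1] true AND false = false
[2.1.1] NOT false = true
[2.1] NOT true = false
[2.2.2] true OR false = true
[2.2] false → true (antecedent false ⇒ implication holds) = true
[2] false AND true = false
[3.1.2] false AND true = false
[3.1] false AND false = false
[3.2.2] true OR false = true
[3.2] true → true = true
[3] exactly-one(false, true) = true
[root] true AND false AND true = false
Overall: false → refused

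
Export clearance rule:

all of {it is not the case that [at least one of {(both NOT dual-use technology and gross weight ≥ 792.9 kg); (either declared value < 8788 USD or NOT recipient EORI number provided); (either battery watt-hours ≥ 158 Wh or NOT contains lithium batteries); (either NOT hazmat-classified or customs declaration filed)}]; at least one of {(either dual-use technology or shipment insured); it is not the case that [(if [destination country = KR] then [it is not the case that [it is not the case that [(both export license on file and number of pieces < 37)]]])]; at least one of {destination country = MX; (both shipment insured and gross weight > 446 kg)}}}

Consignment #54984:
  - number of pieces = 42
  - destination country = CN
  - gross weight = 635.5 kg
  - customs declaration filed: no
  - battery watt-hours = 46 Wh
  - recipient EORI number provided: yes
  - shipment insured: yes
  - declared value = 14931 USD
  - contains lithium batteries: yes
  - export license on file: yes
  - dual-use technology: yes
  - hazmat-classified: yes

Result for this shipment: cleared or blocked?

Cleared

Atomic conditions:
  NOT dual-use technology: yes → false
  gross weight ≥ 792.9 kg: 635.5 ≥ 792.9 is false
  declared value < 8788 USD: 14931 < 8788 is false
  NOT recipient EORI number provided: yes → false
  battery watt-hours ≥ 158 Wh: 46 ≥ 158 is false
  NOT contains lithium batteries: yes → false
  NOT hazmat-classified: yes → false
  customs declaration filed: no → false
  dual-use technology: yes → true
  shipment insured: yes → true
  destination country = KR: CN == KR is false
  export license on file: yes → true
  number of pieces < 37: 42 < 37 is false
  destination country = MX: CN == MX is false
  gross weight > 446 kg: 635.5 > 446 is true
Combine:
[1.1.1] false AND false = false
[1.1.2] false OR false = false
[1.1.3] false OR false = false
[1.1.4] false OR false = false
[1.1] false OR false OR false OR false = false
[1] NOT false = true
[2.1] true OR true = true
[2.2.1.2.1.1] true AND false = false
[2.2.1.2.1] NOT false = true
[2.2.1.2] NOT true = false
[2.2.1] false → false (antecedent false ⇒ implication holds) = true
[2.2] NOT true = false
[2.3.2] true AND true = true
[2.3] false OR true = true
[2] true OR false OR true = true
[root] true AND true = true
Overall: true → cleared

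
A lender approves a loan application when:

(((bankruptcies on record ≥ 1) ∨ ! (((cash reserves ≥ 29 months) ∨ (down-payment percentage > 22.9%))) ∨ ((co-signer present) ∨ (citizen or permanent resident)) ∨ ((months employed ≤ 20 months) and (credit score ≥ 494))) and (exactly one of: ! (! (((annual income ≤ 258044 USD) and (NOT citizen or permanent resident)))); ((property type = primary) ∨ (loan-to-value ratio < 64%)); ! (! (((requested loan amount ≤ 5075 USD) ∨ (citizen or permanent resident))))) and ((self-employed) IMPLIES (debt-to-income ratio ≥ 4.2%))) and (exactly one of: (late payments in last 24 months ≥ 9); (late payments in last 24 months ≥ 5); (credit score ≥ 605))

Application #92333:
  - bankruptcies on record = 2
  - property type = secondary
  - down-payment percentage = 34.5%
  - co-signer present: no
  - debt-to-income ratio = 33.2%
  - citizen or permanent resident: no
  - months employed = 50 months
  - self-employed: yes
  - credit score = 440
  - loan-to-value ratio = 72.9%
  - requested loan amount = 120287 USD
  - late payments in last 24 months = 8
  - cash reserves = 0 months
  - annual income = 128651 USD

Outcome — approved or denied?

Atomic conditions:
  bankruptcies on record ≥ 1: 2 ≥ 1 is true
  cash reserves ≥ 29 months: 0 ≥ 29 is false
  down-payment percentage > 22.9%: 34.5 > 22.9 is true
  co-signer present: no → false
  citizen or permanent resident: no → false
  months employed ≤ 20 months: 50 ≤ 20 is false
  credit score ≥ 494: 440 ≥ 494 is false
  annual income ≤ 258044 USD: 128651 ≤ 258044 is true
  NOT citizen or permanent resident: no → true
  property type = primary: secondary == primary is false
  loan-to-value ratio < 64%: 72.9 < 64 is false
  requested loan amount ≤ 5075 USD: 120287 ≤ 5075 is false
  self-employed: yes → true
  debt-to-income ratio ≥ 4.2%: 33.2 ≥ 4.2 is true
  late payments in last 24 months ≥ 9: 8 ≥ 9 is false
  late payments in last 24 months ≥ 5: 8 ≥ 5 is true
  credit score ≥ 605: 440 ≥ 605 is false
Combine:
[1.1.2.1] false OR true = true
[1.1.2] NOT true = false
[1.1.3] false OR false = false
[1.1.4] false AND false = false
[1.1] true OR false OR false OR false = true
[1.2.1.1.1] true AND true = true
[1.2.1.1] NOT true = false
[1.2.1] NOT false = true
[1.2.2] false OR false = false
[1.2.3.1.1] false OR false = false
[1.2.3.1] NOT false = true
[1.2.3] NOT true = false
[1.2] exactly-one(true, false, false) = true
[1.3] true → true = true
[1] true AND true AND true = true
[2] exactly-one(false, true, false) = true
[root] true AND true = true
Overall: true → approved

Approved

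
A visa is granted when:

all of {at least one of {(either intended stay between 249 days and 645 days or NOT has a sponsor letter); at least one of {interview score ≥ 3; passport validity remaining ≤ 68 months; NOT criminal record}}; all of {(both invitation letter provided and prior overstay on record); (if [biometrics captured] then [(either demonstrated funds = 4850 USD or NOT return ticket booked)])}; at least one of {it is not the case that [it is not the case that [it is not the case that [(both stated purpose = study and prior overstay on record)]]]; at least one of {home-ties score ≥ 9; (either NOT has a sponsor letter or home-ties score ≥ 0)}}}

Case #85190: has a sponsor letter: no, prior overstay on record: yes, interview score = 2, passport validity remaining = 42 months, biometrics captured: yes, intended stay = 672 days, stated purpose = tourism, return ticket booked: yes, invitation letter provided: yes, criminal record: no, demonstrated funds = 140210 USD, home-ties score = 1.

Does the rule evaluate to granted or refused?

Refused

Atomic conditions:
  intended stay between 249 days and 645 days: 672 in [249, 645] is false
  NOT has a sponsor letter: no → true
  interview score ≥ 3: 2 ≥ 3 is false
  passport validity remaining ≤ 68 months: 42 ≤ 68 is true
  NOT criminal record: no → true
  invitation letter provided: yes → true
  prior overstay on record: yes → true
  biometrics captured: yes → true
  demonstrated funds = 4850 USD: 140210 == 4850 is false
  NOT return ticket booked: yes → false
  stated purpose = study: tourism == study is false
  home-ties score ≥ 9: 1 ≥ 9 is false
  home-ties score ≥ 0: 1 ≥ 0 is true
Combine:
[1.1] false OR true = true
[1.2] false OR true OR true = true
[1] true OR true = true
[2.1] true AND true = true
[2.2.2] false OR false = false
[2.2] true → false = false
[2] true AND false = false
[3.1.1.1.1] false AND true = false
[3.1.1.1] NOT false = true
[3.1.1] NOT true = false
[3.1] NOT false = true
[3.2.2] true OR true = true
[3.2] false OR true = true
[3] true OR true = true
[root] true AND false AND true = false
Overall: false → refused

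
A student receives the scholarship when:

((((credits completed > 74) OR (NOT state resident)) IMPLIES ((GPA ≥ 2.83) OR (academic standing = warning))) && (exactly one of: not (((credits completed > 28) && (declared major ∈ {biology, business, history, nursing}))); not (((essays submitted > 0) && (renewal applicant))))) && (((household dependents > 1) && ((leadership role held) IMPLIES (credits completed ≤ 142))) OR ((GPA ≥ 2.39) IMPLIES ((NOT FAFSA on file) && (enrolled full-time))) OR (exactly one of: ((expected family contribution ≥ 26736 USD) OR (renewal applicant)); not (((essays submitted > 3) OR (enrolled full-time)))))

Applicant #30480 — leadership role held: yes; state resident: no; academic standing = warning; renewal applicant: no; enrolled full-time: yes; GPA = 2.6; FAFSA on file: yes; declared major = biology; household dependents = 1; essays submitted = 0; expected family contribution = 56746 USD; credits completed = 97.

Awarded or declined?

Atomic conditions:
  credits completed > 74: 97 > 74 is true
  NOT state resident: no → true
  GPA ≥ 2.83: 2.6 ≥ 2.83 is false
  academic standing = warning: warning == warning is true
  credits completed > 28: 97 > 28 is true
  declared major ∈ {biology, business, history, nursing}: biology is in the set → true
  essays submitted > 0: 0 > 0 is false
  renewal applicant: no → false
  household dependents > 1: 1 > 1 is false
  leadership role held: yes → true
  credits completed ≤ 142: 97 ≤ 142 is true
  GPA ≥ 2.39: 2.6 ≥ 2.39 is true
  NOT FAFSA on file: yes → false
  enrolled full-time: yes → true
  expected family contribution ≥ 26736 USD: 56746 ≥ 26736 is true
  essays submitted > 3: 0 > 3 is false
Combine:
[1.1.1] true OR true = true
[1.1.2] false OR true = true
[1.1] true → true = true
[1.2.1.1] true AND true = true
[1.2.1] NOT true = false
[1.2.2.1] false AND false = false
[1.2.2] NOT false = true
[1.2] exactly-one(false, true) = true
[1] true AND true = true
[2.1.2] true → true = true
[2.1] false AND true = false
[2.2.2] false AND true = false
[2.2] true → false = false
[2.3.1] true OR false = true
[2.3.2.1] false OR true = true
[2.3.2] NOT true = false
[2.3] exactly-one(true, false) = true
[2] false OR false OR true = true
[root] true AND true = true
Overall: true → awarded

Awarded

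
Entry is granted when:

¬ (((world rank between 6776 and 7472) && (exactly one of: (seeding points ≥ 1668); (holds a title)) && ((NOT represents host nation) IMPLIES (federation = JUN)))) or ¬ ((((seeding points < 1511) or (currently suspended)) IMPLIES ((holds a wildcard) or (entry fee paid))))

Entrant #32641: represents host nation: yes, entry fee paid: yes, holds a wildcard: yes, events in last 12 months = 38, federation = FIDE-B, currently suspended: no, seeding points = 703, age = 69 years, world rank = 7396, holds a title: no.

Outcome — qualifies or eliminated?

Atomic conditions:
  world rank between 6776 and 7472: 7396 in [6776, 7472] is true
  seeding points ≥ 1668: 703 ≥ 1668 is false
  holds a title: no → false
  NOT represents host nation: yes → false
  federation = JUN: FIDE-B == JUN is false
  seeding points < 1511: 703 < 1511 is true
  currently suspended: no → false
  holds a wildcard: yes → true
  entry fee paid: yes → true
Combine:
[1.1.2] exactly-one(false, false) = false
[1.1.3] false → false (antecedent false ⇒ implication holds) = true
[1.1] true AND false AND true = false
[1] NOT false = true
[2.1.1] true OR false = true
[2.1.2] true OR true = true
[2.1] true → true = true
[2] NOT true = false
[root] true OR false = true
Overall: true → qualifies

Qualifies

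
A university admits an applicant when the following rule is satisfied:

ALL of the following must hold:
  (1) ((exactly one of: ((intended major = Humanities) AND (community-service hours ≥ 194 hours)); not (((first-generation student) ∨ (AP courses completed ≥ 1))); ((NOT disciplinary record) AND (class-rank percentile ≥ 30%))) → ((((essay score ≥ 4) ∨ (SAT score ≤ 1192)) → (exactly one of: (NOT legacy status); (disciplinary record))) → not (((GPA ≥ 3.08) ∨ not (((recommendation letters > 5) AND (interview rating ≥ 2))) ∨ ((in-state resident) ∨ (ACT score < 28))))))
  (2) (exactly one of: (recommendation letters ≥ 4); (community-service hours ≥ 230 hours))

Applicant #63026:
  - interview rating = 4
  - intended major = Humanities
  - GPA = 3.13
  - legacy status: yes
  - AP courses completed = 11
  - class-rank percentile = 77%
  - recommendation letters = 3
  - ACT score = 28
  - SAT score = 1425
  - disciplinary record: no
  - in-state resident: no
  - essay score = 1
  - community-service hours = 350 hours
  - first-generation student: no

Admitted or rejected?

Atomic conditions:
  intended major = Humanities: Humanities == Humanities is true
  community-service hours ≥ 194 hours: 350 ≥ 194 is true
  first-generation student: no → false
  AP courses completed ≥ 1: 11 ≥ 1 is true
  NOT disciplinary record: no → true
  class-rank percentile ≥ 30%: 77 ≥ 30 is true
  essay score ≥ 4: 1 ≥ 4 is false
  SAT score ≤ 1192: 1425 ≤ 1192 is false
  NOT legacy status: yes → false
  disciplinary record: no → false
  GPA ≥ 3.08: 3.13 ≥ 3.08 is true
  recommendation letters > 5: 3 > 5 is false
  interview rating ≥ 2: 4 ≥ 2 is true
  in-state resident: no → false
  ACT score < 28: 28 < 28 is false
  recommendation letters ≥ 4: 3 ≥ 4 is false
  community-service hours ≥ 230 hours: 350 ≥ 230 is true
Combine:
[1.1.1] true AND true = true
[1.1.2.1] false OR true = true
[1.1.2] NOT true = false
[1.1.3] true AND true = true
[1.1] exactly-one(true, false, true) = false
[1.2.1.1] false OR false = false
[1.2.1.2] exactly-one(false, false) = false
[1.2.1] false → false (antecedent false ⇒ implication holds) = true
[1.2.2.1.2.1] false AND true = false
[1.2.2.1.2] NOT false = true
[1.2.2.1.3] false OR false = false
[1.2.2.1] true OR true OR false = true
[1.2.2] NOT true = false
[1.2] true → false = false
[1] false → false (antecedent false ⇒ implication holds) = true
[2] exactly-one(false, true) = true
[root] true AND true = true
Overall: true → admitted

Admitted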